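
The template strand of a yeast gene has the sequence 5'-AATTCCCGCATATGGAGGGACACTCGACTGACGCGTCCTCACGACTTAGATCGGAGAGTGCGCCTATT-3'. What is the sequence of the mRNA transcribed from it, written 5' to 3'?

5'-AAUAGGCGCACUCUCCGAUCUAAGUCGUGAGGACGCGUCAGUCGAGUGUCCCUCCAUAUGCGGGAAUU-3'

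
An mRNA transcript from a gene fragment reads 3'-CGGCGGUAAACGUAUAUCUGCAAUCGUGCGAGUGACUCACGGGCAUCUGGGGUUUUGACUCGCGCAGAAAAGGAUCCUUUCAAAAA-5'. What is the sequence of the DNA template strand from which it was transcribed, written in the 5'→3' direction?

5'-GCCGCCATTTGCATATAGACGTTAGCACGCTCACTGAGTGCCCGTAGACCCCAAAACTGAGCGCGTCTTTTCCTAGGAAAGTTTTT-3'

Written 5'→3' the mRNA is AAAAACUUUCCUAGGAAAAGACGCGCUCAGUUUUGGGGUCUACGGGCACUCAGUGAGCGUGCUAACGUCUAUAUGCAAAUGGCGGC, so the coding DNA strand is AAAAACTTTCCTAGGAAAAGACGCGCTCAGTTTTGGGGTCTACGGGCACTCAGTGAGCGTGCTAACGTCTATATGCAAATGGCGGC. The template is its reverse complement.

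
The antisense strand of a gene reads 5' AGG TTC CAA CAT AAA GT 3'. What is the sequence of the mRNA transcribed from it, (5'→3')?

5'-ACUUUAUGUUGGAACCU-3'

RNA polymerase reads the template 3'→5' and synthesizes mRNA 5'→3' by base-pairing (A→U, T→A, G↔C). The complement of the template is TCCAAGGTTGTATTTCA; antiparallel, so 5'→3' the coding strand is ACTTTATGTTGGAACCT. Replace T with U for the mRNA.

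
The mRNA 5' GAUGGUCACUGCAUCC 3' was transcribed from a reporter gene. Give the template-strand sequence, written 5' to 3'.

Replace U with T to get the coding DNA strand: GATGGTCACTGCATCC. The template strand is its reverse complement (complement CTACCAGTGACGTAGG, then reverse).

5′-GGATGCAGTGACCATC-3′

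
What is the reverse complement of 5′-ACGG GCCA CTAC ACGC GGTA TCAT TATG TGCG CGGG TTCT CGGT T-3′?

5′-AACCGAGAACCCGCGCACATAATGATACCGCGTGTAGTGGCCCGT-3′

Complement each base (A↔T, G↔C): TGCCCGGTGATGTGCGCCATAGTAATACACGCGCCCAAGAGCCAA. Then reverse.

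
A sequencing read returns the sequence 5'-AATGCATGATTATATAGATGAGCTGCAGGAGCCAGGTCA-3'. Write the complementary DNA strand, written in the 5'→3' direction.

Pairing A↔T and G↔C gives TTACGTACTAATATATCTACTCGACGTCCTCGGTCCAGT, running 3'→5'. Reverse for the 5'→3' convention.

5′-TGACCTGGCTCCTGCAGCTCATCTATATAATCATGCATT-3′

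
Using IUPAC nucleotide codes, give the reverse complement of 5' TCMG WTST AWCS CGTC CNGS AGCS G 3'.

Standard pairs A↔T, G↔C; ambiguity codes pair M↔K, W↔W, S↔S, N↔N. Complement (AGKCWASATWGSGCAGGNCSTCGSC), then reverse for 5'→3'.

5'-CSGCTSCNGGACGSGWTASAWCKGA-3'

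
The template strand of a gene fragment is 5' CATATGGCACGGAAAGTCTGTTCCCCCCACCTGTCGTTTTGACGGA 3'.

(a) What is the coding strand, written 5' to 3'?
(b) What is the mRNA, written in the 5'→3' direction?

(a) 5'-TCCGTCAAAACGACAGGTGGGGGGAACAGACTTTCCGTGCCATATG-3'
(b) 5′-UCCGUCAAAACGACAGGUGGGGGGAACAGACUUUCCGUGCCAUAUG-3′

(a) The coding strand is the reverse complement of the template: complement GTATACCGTGCCTTTCAGACAAGGGGGGTGGACAGCAAAACTGCCT, then reverse.
(b) mRNA has the coding-strand sequence with T→U.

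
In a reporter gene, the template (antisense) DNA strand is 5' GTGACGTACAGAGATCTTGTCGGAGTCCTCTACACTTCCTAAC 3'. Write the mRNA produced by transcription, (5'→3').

RNA polymerase reads the template 3'→5' and synthesizes mRNA 5'→3' by base-pairing (A→U, T→A, G↔C). The complement of the template is CACTGCATGTCTCTAGAACAGCCTCAGGAGATGTGAAGGATTG; antiparallel, so 5'→3' the coding strand is GTTAGGAAGTGTAGAGGACTCCGACAAGATCTCTGTACGTCAC. Replace T with U for the mRNA.

5'-GUUAGGAAGUGUAGAGGACUCCGACAAGAUCUCUGUACGUCAC-3'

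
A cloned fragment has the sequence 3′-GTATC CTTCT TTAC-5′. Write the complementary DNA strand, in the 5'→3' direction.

The strand is given 3'→5', so its complement runs 5'→3' in the same left-to-right order: pair each base A↔T, G↔C.

5'-CATAGGAAGAAATG-3'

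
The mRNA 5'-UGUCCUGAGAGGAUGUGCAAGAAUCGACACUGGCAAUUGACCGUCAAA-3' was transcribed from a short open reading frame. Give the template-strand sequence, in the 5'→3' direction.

5'-TTTGACGGTCAATTGCCAGTGTCGATTCTTGCACATCCTCTCAGGACA-3'

Replace U with T to get the coding DNA strand: TGTCCTGAGAGGATGTGCAAGAATCGACACTGGCAATTGACCGTCAAA. The template strand is its reverse complement (complement ACAGGACTCTCCTACACGTTCTTAGCTGTGACCGTTAACTGGCAGTTT, then reverse).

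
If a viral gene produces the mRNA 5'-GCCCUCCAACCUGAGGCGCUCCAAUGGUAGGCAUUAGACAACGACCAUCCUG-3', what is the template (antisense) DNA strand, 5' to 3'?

Replace U with T to get the coding DNA strand: GCCCTCCAACCTGAGGCGCTCCAATGGTAGGCATTAGACAACGACCATCCTG. The template strand is its reverse complement (complement CGGGAGGTTGGACTCCGCGAGGTTACCATCCGTAATCTGTTGCTGGTAGGAC, then reverse).

5'-CAGGATGGTCGTTGTCTAATGCCTACCATTGGAGCGCCTCAGGTTGGAGGGC-3'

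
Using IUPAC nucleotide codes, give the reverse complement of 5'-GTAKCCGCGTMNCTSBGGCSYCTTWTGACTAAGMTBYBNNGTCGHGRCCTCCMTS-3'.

5'-SAKGGAGGYCDCGACNNVRVAKCTTAGTCAWAAGRSGCCVSAGNKACGCGGMTAC-3'

Standard pairs A↔T, G↔C; ambiguity codes pair R↔Y, M↔K, W↔W, S↔S, B↔V, H↔D, N↔N. Complement (CATMGGCGCAKNGASVCCGSRGAAWACTGATTCKAVRVNNCAGCDCYGGAGGKAS), then reverse for 5'→3'.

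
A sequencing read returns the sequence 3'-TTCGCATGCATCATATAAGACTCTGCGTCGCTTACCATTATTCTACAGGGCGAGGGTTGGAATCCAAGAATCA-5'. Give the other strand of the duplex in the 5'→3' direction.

The strand is given 3'→5', so its complement runs 5'→3' in the same left-to-right order: pair each base A↔T, G↔C.

5′-AAGCGTACGTAGTATATTCTGAGACGCAGCGAATGGTAATAAGATGTCCCGCTCCCAACCTTAGGTTCTTAGT-3′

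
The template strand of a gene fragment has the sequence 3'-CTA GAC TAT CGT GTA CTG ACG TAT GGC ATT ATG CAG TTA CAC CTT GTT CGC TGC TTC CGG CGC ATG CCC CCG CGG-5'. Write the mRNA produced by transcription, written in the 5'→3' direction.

Reading the template 3'→5' as shown, RNA polymerase pairs each base (A→U, T→A, G↔C) to build mRNA 5'→3' directly.

5'-GAUCUGAUAGCACAUGACUGCAUACCGUAAUACGUCAAUGUGGAACAAGCGACGAAGGCCGCGUACGGGGGCGCC-3'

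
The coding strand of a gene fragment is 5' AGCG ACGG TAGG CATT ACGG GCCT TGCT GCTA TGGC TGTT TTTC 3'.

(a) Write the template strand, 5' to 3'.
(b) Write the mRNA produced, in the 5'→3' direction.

(a) The template strand is the reverse complement of the coding strand: complement TCGCTGCCATCCGTAATGCCCGGAACGACGATACCGACAAAAAG, then reverse.
(b) mRNA matches the coding strand with T→U.

(a) 5'-GAAAAACAGCCATAGCAGCAAGGCCCGTAATGCCTACCGTCGCT-3'
(b) 5'-AGCGACGGUAGGCAUUACGGGCCUUGCUGCUAUGGCUGUUUUUC-3'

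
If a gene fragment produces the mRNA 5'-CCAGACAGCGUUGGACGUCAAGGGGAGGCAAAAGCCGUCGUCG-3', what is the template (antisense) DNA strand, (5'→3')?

5'-CGACGACGGCTTTTGCCTCCCCTTGACGTCCAACGCTGTCTGG-3'

Replace U with T to get the coding DNA strand: CCAGACAGCGTTGGACGTCAAGGGGAGGCAAAAGCCGTCGTCG. The template strand is its reverse complement (complement GGTCTGTCGCAACCTGCAGTTCCCCTCCGTTTTCGGCAGCAGC, then reverse).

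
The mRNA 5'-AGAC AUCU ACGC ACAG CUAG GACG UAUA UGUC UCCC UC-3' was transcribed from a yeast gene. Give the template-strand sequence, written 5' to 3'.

Replace U with T to get the coding DNA strand: AGACATCTACGCACAGCTAGGACGTATATGTCTCCCTC. The template strand is its reverse complement (complement TCTGTAGATGCGTGTCGATCCTGCATATACAGAGGGAG, then reverse).

5'-GAGGGAGACATATACGTCCTAGCTGTGCGTAGATGTCT-3'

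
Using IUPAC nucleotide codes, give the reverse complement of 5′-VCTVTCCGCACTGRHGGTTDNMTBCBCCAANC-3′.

Standard pairs A↔T, G↔C; ambiguity codes pair R↔Y, M↔K, B↔V, D↔H, N↔N. Complement (BGABAGGCGTGACYDCCAAHNKAVGVGGTTNG), then reverse for 5'→3'.

5'-GNTTGGVGVAKNHAACCDYCAGTGCGGABAGB-3'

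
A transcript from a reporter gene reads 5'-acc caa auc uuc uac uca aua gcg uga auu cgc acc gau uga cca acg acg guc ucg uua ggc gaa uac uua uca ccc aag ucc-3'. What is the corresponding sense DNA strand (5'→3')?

5′-ACCCAAATCTTCTACTCAATAGCGTGAATTCGCACCGATTGACCAACGACGGTCTCGTTAGGCGAATACTTATCACCCAAGTCC-3′

The coding DNA strand has the same 5'→3' sequence as the mRNA with U replaced by T.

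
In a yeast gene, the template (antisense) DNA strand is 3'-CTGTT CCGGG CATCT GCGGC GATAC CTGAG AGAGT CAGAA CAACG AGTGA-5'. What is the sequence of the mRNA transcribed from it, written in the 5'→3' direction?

5'-GACAAGGCCCGUAGACGCCGCUAUGGACUCUCUCAGUCUUGUUGCUCACU-3'

Reading the template 3'→5' as shown, RNA polymerase pairs each base (A→U, T→A, G↔C) to build mRNA 5'→3' directly.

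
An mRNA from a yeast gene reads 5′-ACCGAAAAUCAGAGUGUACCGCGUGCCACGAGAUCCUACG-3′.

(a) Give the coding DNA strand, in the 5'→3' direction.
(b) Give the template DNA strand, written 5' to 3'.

(a) The coding strand matches the mRNA with U→T.
(b) The template strand is the reverse complement of the coding strand.

(a) 5'-ACCGAAAATCAGAGTGTACCGCGTGCCACGAGATCCTACG-3'
(b) 5'-CGTAGGATCTCGTGGCACGCGGTACACTCTGATTTTCGGT-3'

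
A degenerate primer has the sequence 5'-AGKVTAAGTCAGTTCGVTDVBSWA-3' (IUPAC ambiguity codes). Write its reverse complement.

5'-TWSVBHABCGAACTGACTTABMCT-3'

Standard pairs A↔T, G↔C; ambiguity codes pair K↔M, W↔W, S↔S, B↔V, D↔H. Complement (TCMBATTCAGTCAAGCBAHBVSWT), then reverse for 5'→3'.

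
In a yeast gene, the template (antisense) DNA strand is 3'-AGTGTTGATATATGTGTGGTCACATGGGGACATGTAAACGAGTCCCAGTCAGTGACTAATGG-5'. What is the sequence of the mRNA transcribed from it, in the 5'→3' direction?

Reading the template 3'→5' as shown, RNA polymerase pairs each base (A→U, T→A, G↔C) to build mRNA 5'→3' directly.

5'-UCACAACUAUAUACACACCAGUGUACCCCUGUACAUUUGCUCAGGGUCAGUCACUGAUUACC-3'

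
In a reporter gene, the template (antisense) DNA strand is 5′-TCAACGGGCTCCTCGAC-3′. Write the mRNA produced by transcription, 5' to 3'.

The mRNA has the sequence of the coding strand (reverse complement of the template) with T→U. Reverse complement of TCAACGGGCTCCTCGAC is GTCGAGGAGCCCGTTGA; then T→U.

5'-GUCGAGGAGCCCGUUGA-3'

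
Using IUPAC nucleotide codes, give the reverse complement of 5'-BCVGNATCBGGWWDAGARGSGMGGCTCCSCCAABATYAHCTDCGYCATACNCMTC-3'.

5'-GAKGNGTATGRCGHAGDTRATVTTGGSGGAGCCKCSCYTCTHWWCCVGATNCBGV-3'

Standard pairs A↔T, G↔C; ambiguity codes pair R↔Y, M↔K, W↔W, S↔S, B↔V, D↔H, N↔N. Complement (VGBCNTAGVCCWWHTCTYCSCKCCGAGGSGGTTVTARTDGAHGCRGTATGNGKAG), then reverse for 5'→3'.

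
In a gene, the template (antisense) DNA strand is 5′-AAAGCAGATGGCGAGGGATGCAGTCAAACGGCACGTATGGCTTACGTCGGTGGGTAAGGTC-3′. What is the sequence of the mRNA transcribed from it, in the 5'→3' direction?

RNA polymerase reads the template 3'→5' and synthesizes mRNA 5'→3' by base-pairing (A→U, T→A, G↔C). The complement of the template is TTTCGTCTACCGCTCCCTACGTCAGTTTGCCGTGCATACCGAATGCAGCCACCCATTCCAG; antiparallel, so 5'→3' the coding strand is GACCTTACCCACCGACGTAAGCCATACGTGCCGTTTGACTGCATCCCTCGCCATCTGCTTT. Replace T with U for the mRNA.

5'-GACCUUACCCACCGACGUAAGCCAUACGUGCCGUUUGACUGCAUCCCUCGCCAUCUGCUUU-3'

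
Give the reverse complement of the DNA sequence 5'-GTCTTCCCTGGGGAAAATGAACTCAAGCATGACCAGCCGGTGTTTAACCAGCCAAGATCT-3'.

Complement each base (A↔T, G↔C): CAGAAGGGACCCCTTTTACTTGAGTTCGTACTGGTCGGCCACAAATTGGTCGGTTCTAGA. Then reverse.

5'-AGATCTTGGCTGGTTAAACACCGGCTGGTCATGCTTGAGTTCATTTTCCCCAGGGAAGAC-3'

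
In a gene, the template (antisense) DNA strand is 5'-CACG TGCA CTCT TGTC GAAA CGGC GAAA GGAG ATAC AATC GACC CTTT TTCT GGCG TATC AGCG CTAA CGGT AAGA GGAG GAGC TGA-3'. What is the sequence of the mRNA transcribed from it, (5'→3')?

5'-UCAGCUCCUCCUCUUACCGUUAGCGCUGAUACGCCAGAAAAAGGGUCGAUUGUAUCUCCUUUCGCCGUUUCGACAAGAGUGCACGUG-3'

RNA polymerase reads the template 3'→5' and synthesizes mRNA 5'→3' by base-pairing (A→U, T→A, G↔C). The complement of the template is GTGCACGTGAGAACAGCTTTGCCGCTTTCCTCTATGTTAGCTGGGAAAAAGACCGCATAGTCGCGATTGCCATTCTCCTCCTCGACT; antiparallel, so 5'→3' the coding strand is TCAGCTCCTCCTCTTACCGTTAGCGCTGATACGCCAGAAAAAGGGTCGATTGTATCTCCTTTCGCCGTTTCGACAAGAGTGCACGTG. Replace T with U for the mRNA.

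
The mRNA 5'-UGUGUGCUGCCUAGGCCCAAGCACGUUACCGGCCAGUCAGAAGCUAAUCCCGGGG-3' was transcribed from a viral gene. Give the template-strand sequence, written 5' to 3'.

Replace U with T to get the coding DNA strand: TGTGTGCTGCCTAGGCCCAAGCACGTTACCGGCCAGTCAGAAGCTAATCCCGGGG. The template strand is its reverse complement (complement ACACACGACGGATCCGGGTTCGTGCAATGGCCGGTCAGTCTTCGATTAGGGCCCC, then reverse).

5'-CCCCGGGATTAGCTTCTGACTGGCCGGTAACGTGCTTGGGCCTAGGCAGCACACA-3'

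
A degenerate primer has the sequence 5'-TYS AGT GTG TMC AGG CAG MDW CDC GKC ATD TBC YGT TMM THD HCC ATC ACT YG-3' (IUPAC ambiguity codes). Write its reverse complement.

5′-CRAGTGATGGDHDAKKAACRGVAHATGMCGHGWHKCTGCCTGKACACACTSRA-3′

Standard pairs A↔T, G↔C; ambiguity codes pair Y↔R, M↔K, W↔W, S↔S, B↔V, D↔H. Complement (ARSTCACACAKGTCCGTCKHWGHGCMGTAHAVGRCAAKKADHDGGTAGTGARC), then reverse for 5'→3'.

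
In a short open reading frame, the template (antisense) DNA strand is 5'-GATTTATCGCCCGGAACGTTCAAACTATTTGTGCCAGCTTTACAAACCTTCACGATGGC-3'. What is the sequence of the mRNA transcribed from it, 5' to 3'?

5′-GCCAUCGUGAAGGUUUGUAAAGCUGGCACAAAUAGUUUGAACGUUCCGGGCGAUAAAUC-3′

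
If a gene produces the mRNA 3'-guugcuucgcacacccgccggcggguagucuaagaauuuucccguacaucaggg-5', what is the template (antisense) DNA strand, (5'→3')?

Written 5'→3' the mRNA is GGGACUACAUGCCCUUUUAAGAAUCUGAUGGGCGGCCGCCCACACGCUUCGUUG, so the coding DNA strand is GGGACTACATGCCCTTTTAAGAATCTGATGGGCGGCCGCCCACACGCTTCGTTG. The template is its reverse complement.

5'-CAACGAAGCGTGTGGGCGGCCGCCCATCAGATTCTTAAAAGGGCATGTAGTCCC-3'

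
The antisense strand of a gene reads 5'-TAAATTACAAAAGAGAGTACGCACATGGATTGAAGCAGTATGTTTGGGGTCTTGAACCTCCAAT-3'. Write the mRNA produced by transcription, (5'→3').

5'-AUUGGAGGUUCAAGACCCCAAACAUACUGCUUCAAUCCAUGUGCGUACUCUCUUUUGUAAUUUA-3'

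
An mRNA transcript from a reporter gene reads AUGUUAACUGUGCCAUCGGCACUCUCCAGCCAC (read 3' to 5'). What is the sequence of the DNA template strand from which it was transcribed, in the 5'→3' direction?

5′-TACAATTGACACGGTAGCCGTGAGAGGTCGGTG-3′

Written 5'→3' the mRNA is CACCGACCUCUCACGGCUACCGUGUCAAUUGUA, so the coding DNA strand is CACCGACCTCTCACGGCTACCGTGTCAATTGTA. The template is its reverse complement.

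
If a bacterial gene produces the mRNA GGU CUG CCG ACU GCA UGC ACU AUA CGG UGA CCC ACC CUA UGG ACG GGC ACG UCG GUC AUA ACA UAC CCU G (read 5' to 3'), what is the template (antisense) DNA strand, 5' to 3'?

Replace U with T to get the coding DNA strand: GGTCTGCCGACTGCATGCACTATACGGTGACCCACCCTATGGACGGGCACGTCGGTCATAACATACCCTG. The template strand is its reverse complement (complement CCAGACGGCTGACGTACGTGATATGCCACTGGGTGGGATACCTGCCCGTGCAGCCAGTATTGTATGGGAC, then reverse).

5'-CAGGGTATGTTATGACCGACGTGCCCGTCCATAGGGTGGGTCACCGTATAGTGCATGCAGTCGGCAGACC-3'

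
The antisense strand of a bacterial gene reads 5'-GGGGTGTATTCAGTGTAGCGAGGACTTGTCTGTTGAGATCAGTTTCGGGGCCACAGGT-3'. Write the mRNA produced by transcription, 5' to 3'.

RNA polymerase reads the template 3'→5' and synthesizes mRNA 5'→3' by base-pairing (A→U, T→A, G↔C). The complement of the template is CCCCACATAAGTCACATCGCTCCTGAACAGACAACTCTAGTCAAAGCCCCGGTGTCCA; antiparallel, so 5'→3' the coding strand is ACCTGTGGCCCCGAAACTGATCTCAACAGACAAGTCCTCGCTACACTGAATACACCCC. Replace T with U for the mRNA.

5'-ACCUGUGGCCCCGAAACUGAUCUCAACAGACAAGUCCUCGCUACACUGAAUACACCCC-3'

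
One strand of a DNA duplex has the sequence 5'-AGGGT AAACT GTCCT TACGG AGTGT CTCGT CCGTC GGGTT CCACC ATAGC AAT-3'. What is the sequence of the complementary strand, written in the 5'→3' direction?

5'-ATTGCTATGGTGGAACCCGACGGACGAGACACTCCGTAAGGACAGTTTACCCT-3'

Pairing A↔T and G↔C gives TCCCATTTGACAGGAATGCCTCACAGAGCAGGCAGCCCAAGGTGGTATCGTTA, running 3'→5'. Reverse for the 5'→3' convention.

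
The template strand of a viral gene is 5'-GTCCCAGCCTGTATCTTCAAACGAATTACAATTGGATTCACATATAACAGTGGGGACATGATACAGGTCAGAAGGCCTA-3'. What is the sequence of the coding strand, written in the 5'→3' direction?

The coding strand is complementary and antiparallel to the template: take the complement (A↔T, G↔C) and reverse.

5′-TAGGCCTTCTGACCTGTATCATGTCCCCACTGTTATATGTGAATCCAATTGTAATTCGTTTGAAGATACAGGCTGGGAC-3′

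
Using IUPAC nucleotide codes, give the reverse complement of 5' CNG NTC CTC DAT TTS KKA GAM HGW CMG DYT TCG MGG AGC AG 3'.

5'-CTGCTCCKCGAARHCKGWCDKTCTMMSAAATHGAGGANCNG-3'

Standard pairs A↔T, G↔C; ambiguity codes pair Y↔R, M↔K, W↔W, S↔S, D↔H, N↔N. Complement (GNCNAGGAGHTAAASMMTCTKDCWGKCHRAAGCKCCTCGTC), then reverse for 5'→3'.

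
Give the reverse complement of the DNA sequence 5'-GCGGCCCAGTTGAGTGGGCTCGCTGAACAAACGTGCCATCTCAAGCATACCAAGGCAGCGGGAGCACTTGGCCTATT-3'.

Complement each base (A↔T, G↔C): CGCCGGGTCAACTCACCCGAGCGACTTGTTTGCACGGTAGAGTTCGTATGGTTCCGTCGCCCTCGTGAACCGGATAA. Then reverse.

5'-AATAGGCCAAGTGCTCCCGCTGCCTTGGTATGCTTGAGATGGCACGTTTGTTCAGCGAGCCCACTCAACTGGGCCGC-3'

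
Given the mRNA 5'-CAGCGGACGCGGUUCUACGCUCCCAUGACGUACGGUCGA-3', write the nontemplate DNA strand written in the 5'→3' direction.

5'-CAGCGGACGCGGTTCTACGCTCCCATGACGTACGGTCGA-3'

The coding DNA strand has the same 5'→3' sequence as the mRNA with U replaced by T.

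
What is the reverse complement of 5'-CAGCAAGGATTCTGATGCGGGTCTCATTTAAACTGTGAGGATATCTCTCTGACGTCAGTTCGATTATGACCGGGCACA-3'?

5'-TGTGCCCGGTCATAATCGAACTGACGTCAGAGAGATATCCTCACAGTTTAAATGAGACCCGCATCAGAATCCTTGCTG-3'

Complement each base (A↔T, G↔C): GTCGTTCCTAAGACTACGCCCAGAGTAAATTTGACACTCCTATAGAGAGACTGCAGTCAAGCTAATACTGGCCCGTGT. Then reverse.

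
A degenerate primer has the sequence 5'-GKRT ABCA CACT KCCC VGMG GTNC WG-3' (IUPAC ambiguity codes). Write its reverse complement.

5'-CWGNACCKCBGGGMAGTGTGVTAYMC-3'

Standard pairs A↔T, G↔C; ambiguity codes pair R↔Y, M↔K, W↔W, B↔V, N↔N. Complement (CMYATVGTGTGAMGGGBCKCCANGWC), then reverse for 5'→3'.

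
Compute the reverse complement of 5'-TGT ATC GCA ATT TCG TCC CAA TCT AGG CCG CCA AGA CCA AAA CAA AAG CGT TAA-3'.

5'-TTAACGCTTTTGTTTTGGTCTTGGCGGCCTAGATTGGGACGAAATTGCGATACA-3'

Reading the sequence 3'→5' and pairing each base (A↔T, G↔C) gives the reverse complement directly.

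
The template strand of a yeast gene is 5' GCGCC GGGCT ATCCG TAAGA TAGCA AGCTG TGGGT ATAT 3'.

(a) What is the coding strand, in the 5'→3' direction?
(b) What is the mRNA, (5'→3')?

(a) The coding strand is the reverse complement of the template: complement CGCGGCCCGATAGGCATTCTATCGTTCGACACCCATATA, then reverse.
(b) mRNA has the coding-strand sequence with T→U.

(a) 5'-ATATACCCACAGCTTGCTATCTTACGGATAGCCCGGCGC-3'
(b) 5'-AUAUACCCACAGCUUGCUAUCUUACGGAUAGCCCGGCGC-3'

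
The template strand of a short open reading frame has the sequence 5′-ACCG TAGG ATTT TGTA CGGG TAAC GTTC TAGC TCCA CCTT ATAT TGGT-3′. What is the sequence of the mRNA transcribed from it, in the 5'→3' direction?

5'-ACCAAUAUAAGGUGGAGCUAGAACGUUACCCGUACAAAAUCCUACGGU-3'

The mRNA has the sequence of the coding strand (reverse complement of the template) with T→U. Reverse complement of ACCGTAGGATTTTGTACGGGTAACGTTCTAGCTCCACCTTATATTGGT is ACCAATATAAGGTGGAGCTAGAACGTTACCCGTACAAAATCCTACGGT; then T→U.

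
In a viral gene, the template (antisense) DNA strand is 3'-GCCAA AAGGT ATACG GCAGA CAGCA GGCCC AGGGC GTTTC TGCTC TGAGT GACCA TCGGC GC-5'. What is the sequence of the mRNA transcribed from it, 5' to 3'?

5′-CGGUUUUCCAUAUGCCGUCUGUCGUCCGGGUCCCGCAAAGACGAGACUCACUGGUAGCCGCG-3′

Reading the template 3'→5' as shown, RNA polymerase pairs each base (A→U, T→A, G↔C) to build mRNA 5'→3' directly.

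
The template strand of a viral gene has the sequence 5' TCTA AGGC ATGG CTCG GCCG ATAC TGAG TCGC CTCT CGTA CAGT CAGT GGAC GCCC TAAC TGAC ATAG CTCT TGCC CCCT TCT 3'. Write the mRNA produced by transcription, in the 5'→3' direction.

The mRNA has the sequence of the coding strand (reverse complement of the template) with T→U. Reverse complement of TCTAAGGCATGGCTCGGCCGATACTGAGTCGCCTCTCGTACAGTCAGTGGACGCCCTAACTGACATAGCTCTTGCCCCCTTCT is AGAAGGGGGCAAGAGCTATGTCAGTTAGGGCGTCCACTGACTGTACGAGAGGCGACTCAGTATCGGCCGAGCCATGCCTTAGA; then T→U.

5'-AGAAGGGGGCAAGAGCUAUGUCAGUUAGGGCGUCCACUGACUGUACGAGAGGCGACUCAGUAUCGGCCGAGCCAUGCCUUAGA-3'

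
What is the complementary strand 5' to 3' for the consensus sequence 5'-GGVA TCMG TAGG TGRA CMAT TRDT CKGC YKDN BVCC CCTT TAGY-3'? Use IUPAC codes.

5'-RCTAAAGGGGBVNHMRGCMGAHYAATKGTYCACCTACKGATBCC-3'

Standard pairs A↔T, G↔C; ambiguity codes pair R↔Y, M↔K, B↔V, D↔H, N↔N. Complement (CCBTAGKCATCCACYTGKTAAYHAGMCGRMHNVBGGGGAAATCR), then reverse for 5'→3'.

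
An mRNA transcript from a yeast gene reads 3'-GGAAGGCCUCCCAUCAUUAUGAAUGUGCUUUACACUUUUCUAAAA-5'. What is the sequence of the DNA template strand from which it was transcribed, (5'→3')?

5'-CCTTCCGGAGGGTAGTAATACTTACACGAAATGTGAAAAGATTTT-3'

Written 5'→3' the mRNA is AAAAUCUUUUCACAUUUCGUGUAAGUAUUACUACCCUCCGGAAGG, so the coding DNA strand is AAAATCTTTTCACATTTCGTGTAAGTATTACTACCCTCCGGAAGG. The template is its reverse complement.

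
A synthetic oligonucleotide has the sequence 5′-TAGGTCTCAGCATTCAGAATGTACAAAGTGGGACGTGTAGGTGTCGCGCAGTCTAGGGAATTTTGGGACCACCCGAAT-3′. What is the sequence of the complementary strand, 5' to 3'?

5'-ATTCGGGTGGTCCCAAAATTCCCTAGACTGCGCGACACCTACACGTCCCACTTTGTACATTCTGAATGCTGAGACCTA-3'

Pairing A↔T and G↔C gives ATCCAGAGTCGTAAGTCTTACATGTTTCACCCTGCACATCCACAGCGCGTCAGATCCCTTAAAACCCTGGTGGGCTTA, running 3'→5'. Reverse for the 5'→3' convention.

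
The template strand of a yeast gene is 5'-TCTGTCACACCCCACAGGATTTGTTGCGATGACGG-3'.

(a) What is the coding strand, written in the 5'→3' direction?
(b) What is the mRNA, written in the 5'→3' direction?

(a) 5'-CCGTCATCGCAACAAATCCTGTGGGGTGTGACAGA-3'
(b) 5′-CCGUCAUCGCAACAAAUCCUGUGGGGUGUGACAGA-3′

(a) The coding strand is the reverse complement of the template: complement AGACAGTGTGGGGTGTCCTAAACAACGCTACTGCC, then reverse.
(b) mRNA has the coding-strand sequence with T→U.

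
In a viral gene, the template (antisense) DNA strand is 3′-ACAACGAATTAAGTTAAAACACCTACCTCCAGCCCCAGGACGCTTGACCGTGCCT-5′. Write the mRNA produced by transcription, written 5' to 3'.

5′-UGUUGCUUAAUUCAAUUUUGUGGAUGGAGGUCGGGGUCCUGCGAACUGGCACGGA-3′

Reading the template 3'→5' as shown, RNA polymerase pairs each base (A→U, T→A, G↔C) to build mRNA 5'→3' directly.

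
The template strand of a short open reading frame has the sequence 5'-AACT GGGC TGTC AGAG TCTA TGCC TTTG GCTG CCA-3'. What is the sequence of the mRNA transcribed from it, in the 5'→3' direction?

5'-UGGCAGCCAAAGGCAUAGACUCUGACAGCCCAGUU-3'

RNA polymerase reads the template 3'→5' and synthesizes mRNA 5'→3' by base-pairing (A→U, T→A, G↔C). The complement of the template is TTGACCCGACAGTCTCAGATACGGAAACCGACGGT; antiparallel, so 5'→3' the coding strand is TGGCAGCCAAAGGCATAGACTCTGACAGCCCAGTT. Replace T with U for the mRNA.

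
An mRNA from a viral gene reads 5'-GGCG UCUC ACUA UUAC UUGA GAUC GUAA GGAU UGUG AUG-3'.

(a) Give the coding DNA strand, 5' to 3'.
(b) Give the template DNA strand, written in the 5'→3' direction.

(a) 5'-GGCGTCTCACTATTACTTGAGATCGTAAGGATTGTGATG-3'
(b) 5'-CATCACAATCCTTACGATCTCAAGTAATAGTGAGACGCC-3'

(a) The coding strand matches the mRNA with U→T.
(b) The template strand is the reverse complement of the coding strand.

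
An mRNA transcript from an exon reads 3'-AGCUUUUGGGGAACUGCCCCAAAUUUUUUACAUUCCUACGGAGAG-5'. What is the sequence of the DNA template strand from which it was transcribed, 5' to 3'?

5'-TCGAAAACCCCTTGACGGGGTTTAAAAAATGTAAGGATGCCTCTC-3'

Written 5'→3' the mRNA is GAGAGGCAUCCUUACAUUUUUUAAACCCCGUCAAGGGGUUUUCGA, so the coding DNA strand is GAGAGGCATCCTTACATTTTTTAAACCCCGTCAAGGGGTTTTCGA. The template is its reverse complement.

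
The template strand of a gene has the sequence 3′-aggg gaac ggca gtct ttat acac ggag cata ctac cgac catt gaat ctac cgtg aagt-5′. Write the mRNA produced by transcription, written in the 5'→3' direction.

5'-UCCCCUUGCCGUCAGAAAUAUGUGCCUCGUAUGAUGGCUGGUAACUUAGAUGGCACUUCA-3'

Reading the template 3'→5' as shown, RNA polymerase pairs each base (A→U, T→A, G↔C) to build mRNA 5'→3' directly.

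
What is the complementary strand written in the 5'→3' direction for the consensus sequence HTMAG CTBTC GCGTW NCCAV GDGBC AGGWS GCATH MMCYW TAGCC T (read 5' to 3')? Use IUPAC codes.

Standard pairs A↔T, G↔C; ambiguity codes pair Y↔R, M↔K, W↔W, S↔S, B↔V, D↔H, N↔N. Complement (DAKTCGAVAGCGCAWNGGTBCHCVGTCCWSCGTADKKGRWATCGGA), then reverse for 5'→3'.

5'-AGGCTAWRGKKDATGCSWCCTGVCHCBTGGNWACGCGAVAGCTKAD-3'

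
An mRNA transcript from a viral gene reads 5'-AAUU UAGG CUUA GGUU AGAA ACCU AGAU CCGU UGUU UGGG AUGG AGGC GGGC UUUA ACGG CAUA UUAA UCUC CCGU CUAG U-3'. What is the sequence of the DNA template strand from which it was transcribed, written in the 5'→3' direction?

5'-ACTAGACGGGAGATTAATATGCCGTTAAAGCCCGCCTCCATCCCAAACAACGGATCTAGGTTTCTAACCTAAGCCTAAATT-3'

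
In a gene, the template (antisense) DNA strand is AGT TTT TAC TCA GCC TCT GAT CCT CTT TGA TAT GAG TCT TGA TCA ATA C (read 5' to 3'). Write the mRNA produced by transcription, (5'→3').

5'-GUAUUGAUCAAGACUCAUAUCAAAGAGGAUCAGAGGCUGAGUAAAAACU-3'

The mRNA has the sequence of the coding strand (reverse complement of the template) with T→U. Reverse complement of AGTTTTTACTCAGCCTCTGATCCTCTTTGATATGAGTCTTGATCAATAC is GTATTGATCAAGACTCATATCAAAGAGGATCAGAGGCTGAGTAAAAACT; then T→U.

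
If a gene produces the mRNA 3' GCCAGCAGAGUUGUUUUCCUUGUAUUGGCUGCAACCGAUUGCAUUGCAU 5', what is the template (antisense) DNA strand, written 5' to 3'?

5'-CGGTCGTCTCAACAAAAGGAACATAACCGACGTTGGCTAACGTAACGTA-3'

Written 5'→3' the mRNA is UACGUUACGUUAGCCAACGUCGGUUAUGUUCCUUUUGUUGAGACGACCG, so the coding DNA strand is TACGTTACGTTAGCCAACGTCGGTTATGTTCCTTTTGTTGAGACGACCG. The template is its reverse complement.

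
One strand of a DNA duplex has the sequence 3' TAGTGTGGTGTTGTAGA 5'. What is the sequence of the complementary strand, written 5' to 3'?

5'-ATCACACCACAACATCT-3'

The strand is given 3'→5', so its complement runs 5'→3' in the same left-to-right order: pair each base A↔T, G↔C.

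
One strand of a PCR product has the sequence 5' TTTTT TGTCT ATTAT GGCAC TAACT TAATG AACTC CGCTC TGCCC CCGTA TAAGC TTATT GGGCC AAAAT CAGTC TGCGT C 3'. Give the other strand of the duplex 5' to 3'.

5′-GACGCAGACTGATTTTGGCCCAATAAGCTTATACGGGGGCAGAGCGGAGTTCATTAAGTTAGTGCCATAATAGACAAAAAA-3′

The complement of TTTTTTGTCTATTATGGCACTAACTTAATGAACTCCGCTCTGCCCCCGTATAAGCTTATTGGGCCAAAATCAGTCTGCGTC is AAAAAACAGATAATACCGTGATTGAATTACTTGAGGCGAGACGGGGGCATATTCGAATAACCCGGTTTTAGTCAGACGCAG (A↔T, G↔C). DNA strands are antiparallel, so the complementary strand runs 3'→5'; reversing gives the 5'→3' form.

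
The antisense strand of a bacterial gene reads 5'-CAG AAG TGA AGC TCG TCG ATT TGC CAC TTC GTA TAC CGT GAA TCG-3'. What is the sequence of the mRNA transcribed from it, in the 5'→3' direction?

The mRNA has the sequence of the coding strand (reverse complement of the template) with T→U. Reverse complement of CAGAAGTGAAGCTCGTCGATTTGCCACTTCGTATACCGTGAATCG is CGATTCACGGTATACGAAGTGGCAAATCGACGAGCTTCACTTCTG; then T→U.

5'-CGAUUCACGGUAUACGAAGUGGCAAAUCGACGAGCUUCACUUCUG-3'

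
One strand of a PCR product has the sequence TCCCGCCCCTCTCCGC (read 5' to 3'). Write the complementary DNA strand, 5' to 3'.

5'-GCGGAGAGGGGCGGGA-3'

Pairing A↔T and G↔C gives AGGGCGGGGAGAGGCG, running 3'→5'. Reverse for the 5'→3' convention.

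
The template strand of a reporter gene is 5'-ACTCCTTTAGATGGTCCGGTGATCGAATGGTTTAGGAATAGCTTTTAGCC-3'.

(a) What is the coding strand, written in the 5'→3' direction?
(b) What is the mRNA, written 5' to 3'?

(a) The coding strand is the reverse complement of the template: complement TGAGGAAATCTACCAGGCCACTAGCTTACCAAATCCTTATCGAAAATCGG, then reverse.
(b) mRNA has the coding-strand sequence with T→U.

(a) 5'-GGCTAAAAGCTATTCCTAAACCATTCGATCACCGGACCATCTAAAGGAGT-3'
(b) 5'-GGCUAAAAGCUAUUCCUAAACCAUUCGAUCACCGGACCAUCUAAAGGAGU-3'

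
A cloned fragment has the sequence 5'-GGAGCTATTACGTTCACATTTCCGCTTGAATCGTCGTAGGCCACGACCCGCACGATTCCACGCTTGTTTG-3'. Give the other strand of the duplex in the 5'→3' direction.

5'-CAAACAAGCGTGGAATCGTGCGGGTCGTGGCCTACGACGATTCAAGCGGAAATGTGAACGTAATAGCTCC-3'

The complement of GGAGCTATTACGTTCACATTTCCGCTTGAATCGTCGTAGGCCACGACCCGCACGATTCCACGCTTGTTTG is CCTCGATAATGCAAGTGTAAAGGCGAACTTAGCAGCATCCGGTGCTGGGCGTGCTAAGGTGCGAACAAAC (A↔T, G↔C). DNA strands are antiparallel, so the complementary strand runs 3'→5'; reversing gives the 5'→3' form.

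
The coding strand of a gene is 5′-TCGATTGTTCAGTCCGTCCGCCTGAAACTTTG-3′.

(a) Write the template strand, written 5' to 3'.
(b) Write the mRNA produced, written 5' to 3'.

(a) The template strand is the reverse complement of the coding strand: complement AGCTAACAAGTCAGGCAGGCGGACTTTGAAAC, then reverse.
(b) mRNA matches the coding strand with T→U.

(a) 5'-CAAAGTTTCAGGCGGACGGACTGAACAATCGA-3'
(b) 5'-UCGAUUGUUCAGUCCGUCCGCCUGAAACUUUG-3'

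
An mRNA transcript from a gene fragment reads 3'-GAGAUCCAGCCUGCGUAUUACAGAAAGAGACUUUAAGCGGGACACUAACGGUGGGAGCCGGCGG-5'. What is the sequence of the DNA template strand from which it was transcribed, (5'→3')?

Written 5'→3' the mRNA is GGCGGCCGAGGGUGGCAAUCACAGGGCGAAUUUCAGAGAAAGACAUUAUGCGUCCGACCUAGAG, so the coding DNA strand is GGCGGCCGAGGGTGGCAATCACAGGGCGAATTTCAGAGAAAGACATTATGCGTCCGACCTAGAG. The template is its reverse complement.

5′-CTCTAGGTCGGACGCATAATGTCTTTCTCTGAAATTCGCCCTGTGATTGCCACCCTCGGCCGCC-3′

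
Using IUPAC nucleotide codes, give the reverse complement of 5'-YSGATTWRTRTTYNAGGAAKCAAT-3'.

Standard pairs A↔T, G↔C; ambiguity codes pair R↔Y, K↔M, W↔W, S↔S, N↔N. Complement (RSCTAAWYAYAARNTCCTTMGTTA), then reverse for 5'→3'.

5'-ATTGMTTCCTNRAAYAYWAATCSR-3'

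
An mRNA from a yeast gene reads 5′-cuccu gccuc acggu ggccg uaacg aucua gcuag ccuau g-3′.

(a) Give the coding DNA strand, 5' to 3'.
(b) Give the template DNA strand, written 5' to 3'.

(a) 5'-CTCCTGCCTCACGGTGGCCGTAACGATCTAGCTAGCCTATG-3'
(b) 5'-CATAGGCTAGCTAGATCGTTACGGCCACCGTGAGGCAGGAG-3'

(a) The coding strand matches the mRNA with U→T.
(b) The template strand is the reverse complement of the coding strand.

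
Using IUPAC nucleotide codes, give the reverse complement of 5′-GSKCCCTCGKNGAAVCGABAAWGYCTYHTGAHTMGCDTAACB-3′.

5'-VGTTAHGCKADTCADRAGRCWTTVTCGBTTCNMCGAGGGMSC-3'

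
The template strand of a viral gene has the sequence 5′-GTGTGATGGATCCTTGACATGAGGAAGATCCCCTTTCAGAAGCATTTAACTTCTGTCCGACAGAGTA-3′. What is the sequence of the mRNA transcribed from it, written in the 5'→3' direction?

5'-UACUCUGUCGGACAGAAGUUAAAUGCUUCUGAAAGGGGAUCUUCCUCAUGUCAAGGAUCCAUCACAC-3'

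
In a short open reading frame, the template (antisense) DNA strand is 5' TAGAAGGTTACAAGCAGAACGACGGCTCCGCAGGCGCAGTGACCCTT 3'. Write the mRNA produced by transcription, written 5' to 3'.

5'-AAGGGUCACUGCGCCUGCGGAGCCGUCGUUCUGCUUGUAACCUUCUA-3'

The mRNA has the sequence of the coding strand (reverse complement of the template) with T→U. Reverse complement of TAGAAGGTTACAAGCAGAACGACGGCTCCGCAGGCGCAGTGACCCTT is AAGGGTCACTGCGCCTGCGGAGCCGTCGTTCTGCTTGTAACCTTCTA; then T→U.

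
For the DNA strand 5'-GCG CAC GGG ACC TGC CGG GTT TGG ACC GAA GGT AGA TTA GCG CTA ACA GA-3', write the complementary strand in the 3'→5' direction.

Base-pairing A↔T, G↔C gives the complement. The complementary strand is antiparallel, so paired with a 5'→3' strand it runs 3'→5'.

3'-CGCGTGCCCTGGACGGCCCAAACCTGGCTTCCATCTAATCGCGATTGTCT-5'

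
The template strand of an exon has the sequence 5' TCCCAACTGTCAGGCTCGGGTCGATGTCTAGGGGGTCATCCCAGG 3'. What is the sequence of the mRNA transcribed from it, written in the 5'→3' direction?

5'-CCUGGGAUGACCCCCUAGACAUCGACCCGAGCCUGACAGUUGGGA-3'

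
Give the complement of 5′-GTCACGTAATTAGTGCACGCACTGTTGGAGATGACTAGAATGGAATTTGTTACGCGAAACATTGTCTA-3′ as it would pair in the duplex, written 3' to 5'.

3'-CAGTGCATTAATCACGTGCGTGACAACCTCTACTGATCTTACCTTAAACAATGCGCTTTGTAACAGAT-5'

Base-pairing A↔T, G↔C gives the complement. The complementary strand is antiparallel, so paired with a 5'→3' strand it runs 3'→5'.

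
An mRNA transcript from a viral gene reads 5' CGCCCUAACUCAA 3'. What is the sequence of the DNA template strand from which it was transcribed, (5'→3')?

5'-TTGAGTTAGGGCG-3'

Replace U with T to get the coding DNA strand: CGCCCTAACTCAA. The template strand is its reverse complement (complement GCGGGATTGAGTT, then reverse).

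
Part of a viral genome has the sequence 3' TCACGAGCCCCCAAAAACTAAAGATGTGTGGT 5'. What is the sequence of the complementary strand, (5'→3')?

The strand is given 3'→5', so its complement runs 5'→3' in the same left-to-right order: pair each base A↔T, G↔C.

5'-AGTGCTCGGGGGTTTTTGATTTCTACACACCA-3'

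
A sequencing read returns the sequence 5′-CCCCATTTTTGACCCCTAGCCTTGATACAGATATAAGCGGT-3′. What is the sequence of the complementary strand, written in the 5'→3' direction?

5'-ACCGCTTATATCTGTATCAAGGCTAGGGGTCAAAAATGGGG-3'

Pairing A↔T and G↔C gives GGGGTAAAAACTGGGGATCGGAACTATGTCTATATTCGCCA, running 3'→5'. Reverse for the 5'→3' convention.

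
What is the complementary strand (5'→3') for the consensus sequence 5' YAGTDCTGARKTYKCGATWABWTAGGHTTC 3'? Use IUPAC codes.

Standard pairs A↔T, G↔C; ambiguity codes pair R↔Y, K↔M, W↔W, B↔V, D↔H. Complement (RTCAHGACTYMARMGCTAWTVWATCCDAAG), then reverse for 5'→3'.

5'-GAADCCTAWVTWATCGMRAMYTCAGHACTR-3'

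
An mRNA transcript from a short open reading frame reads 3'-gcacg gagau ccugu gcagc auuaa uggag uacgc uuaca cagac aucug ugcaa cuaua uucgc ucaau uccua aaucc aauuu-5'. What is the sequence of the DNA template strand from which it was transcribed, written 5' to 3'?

5'-CGTGCCTCTAGGACACGTCGTAATTACCTCATGCGAATGTGTCTGTAGACACGTTGATATAAGCGAGTTAAGGATTTAGGTTAAA-3'

Written 5'→3' the mRNA is UUUAACCUAAAUCCUUAACUCGCUUAUAUCAACGUGUCUACAGACACAUUCGCAUGAGGUAAUUACGACGUGUCCUAGAGGCACG, so the coding DNA strand is TTTAACCTAAATCCTTAACTCGCTTATATCAACGTGTCTACAGACACATTCGCATGAGGTAATTACGACGTGTCCTAGAGGCACG. The template is its reverse complement.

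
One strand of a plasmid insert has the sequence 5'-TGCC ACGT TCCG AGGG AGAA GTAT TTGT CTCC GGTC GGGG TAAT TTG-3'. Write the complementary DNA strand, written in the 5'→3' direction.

5'-CAAATTACCCCGACCGGAGACAAATACTTCTCCCTCGGAACGTGGCA-3'

The complement of TGCCACGTTCCGAGGGAGAAGTATTTGTCTCCGGTCGGGGTAATTTG is ACGGTGCAAGGCTCCCTCTTCATAAACAGAGGCCAGCCCCATTAAAC (A↔T, G↔C). DNA strands are antiparallel, so the complementary strand runs 3'→5'; reversing gives the 5'→3' form.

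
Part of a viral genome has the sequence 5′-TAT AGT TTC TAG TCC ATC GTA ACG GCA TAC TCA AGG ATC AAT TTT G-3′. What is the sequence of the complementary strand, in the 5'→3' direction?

Pairing A↔T and G↔C gives ATATCAAAGATCAGGTAGCATTGCCGTATGAGTTCCTAGTTAAAAC, running 3'→5'. Reverse for the 5'→3' convention.

5'-CAAAATTGATCCTTGAGTATGCCGTTACGATGGACTAGAAACTATA-3'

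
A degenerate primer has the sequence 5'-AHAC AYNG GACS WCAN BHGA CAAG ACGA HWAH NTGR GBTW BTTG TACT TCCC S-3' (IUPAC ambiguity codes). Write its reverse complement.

5'-SGGGAAGTACAAVWAVCYCANDTWDTCGTCTTGTCDVNTGWSGTCCNRTGTDT-3'

Standard pairs A↔T, G↔C; ambiguity codes pair R↔Y, W↔W, S↔S, B↔V, H↔D, N↔N. Complement (TDTGTRNCCTGSWGTNVDCTGTTCTGCTDWTDNACYCVAWVAACATGAAGGGS), then reverse for 5'→3'.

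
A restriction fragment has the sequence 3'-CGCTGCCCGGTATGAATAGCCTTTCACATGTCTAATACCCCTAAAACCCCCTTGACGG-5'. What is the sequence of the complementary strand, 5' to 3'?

5′-GCGACGGGCCATACTTATCGGAAAGTGTACAGATTATGGGGATTTTGGGGGAACTGCC-3′

The strand is given 3'→5', so its complement runs 5'→3' in the same left-to-right order: pair each base A↔T, G↔C.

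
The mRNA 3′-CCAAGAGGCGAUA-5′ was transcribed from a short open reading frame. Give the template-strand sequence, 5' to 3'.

5'-GGTTCTCCGCTAT-3'

Written 5'→3' the mRNA is AUAGCGGAGAACC, so the coding DNA strand is ATAGCGGAGAACC. The template is its reverse complement.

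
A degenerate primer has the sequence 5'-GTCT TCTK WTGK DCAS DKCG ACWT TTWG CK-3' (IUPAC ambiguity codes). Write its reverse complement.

Standard pairs A↔T, G↔C; ambiguity codes pair K↔M, W↔W, S↔S, D↔H. Complement (CAGAAGAMWACMHGTSHMGCTGWAAAWCGM), then reverse for 5'→3'.

5′-MGCWAAAWGTCGMHSTGHMCAWMAGAAGAC-3′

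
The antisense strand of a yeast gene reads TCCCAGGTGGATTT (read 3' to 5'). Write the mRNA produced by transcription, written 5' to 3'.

5'-AGGGUCCACCUAAA-3'

Reading the template 3'→5' as shown, RNA polymerase pairs each base (A→U, T→A, G↔C) to build mRNA 5'→3' directly.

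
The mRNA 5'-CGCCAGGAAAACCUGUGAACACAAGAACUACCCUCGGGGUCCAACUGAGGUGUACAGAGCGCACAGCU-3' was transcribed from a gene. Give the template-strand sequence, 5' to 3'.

5′-AGCTGTGCGCTCTGTACACCTCAGTTGGACCCCGAGGGTAGTTCTTGTGTTCACAGGTTTTCCTGGCG-3′

Replace U with T to get the coding DNA strand: CGCCAGGAAAACCTGTGAACACAAGAACTACCCTCGGGGTCCAACTGAGGTGTACAGAGCGCACAGCT. The template strand is its reverse complement (complement GCGGTCCTTTTGGACACTTGTGTTCTTGATGGGAGCCCCAGGTTGACTCCACATGTCTCGCGTGTCGA, then reverse).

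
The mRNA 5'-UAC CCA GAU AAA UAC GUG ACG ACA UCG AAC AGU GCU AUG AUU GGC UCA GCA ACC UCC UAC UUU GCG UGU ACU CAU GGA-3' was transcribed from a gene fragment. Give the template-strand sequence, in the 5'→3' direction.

Replace U with T to get the coding DNA strand: TACCCAGATAAATACGTGACGACATCGAACAGTGCTATGATTGGCTCAGCAACCTCCTACTTTGCGTGTACTCATGGA. The template strand is its reverse complement (complement ATGGGTCTATTTATGCACTGCTGTAGCTTGTCACGATACTAACCGAGTCGTTGGAGGATGAAACGCACATGAGTACCT, then reverse).

5'-TCCATGAGTACACGCAAAGTAGGAGGTTGCTGAGCCAATCATAGCACTGTTCGATGTCGTCACGTATTTATCTGGGTA-3'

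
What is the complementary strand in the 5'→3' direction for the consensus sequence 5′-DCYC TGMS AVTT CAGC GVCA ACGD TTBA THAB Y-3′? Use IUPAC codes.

Standard pairs A↔T, G↔C; ambiguity codes pair Y↔R, M↔K, S↔S, B↔V, D↔H. Complement (HGRGACKSTBAAGTCGCBGTTGCHAAVTADTVR), then reverse for 5'→3'.

5'-RVTDATVAAHCGTTGBCGCTGAABTSKCAGRGH-3'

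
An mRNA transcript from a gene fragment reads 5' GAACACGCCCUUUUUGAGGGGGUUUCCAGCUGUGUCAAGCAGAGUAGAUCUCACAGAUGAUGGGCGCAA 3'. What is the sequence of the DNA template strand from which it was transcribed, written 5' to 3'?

Replace U with T to get the coding DNA strand: GAACACGCCCTTTTTGAGGGGGTTTCCAGCTGTGTCAAGCAGAGTAGATCTCACAGATGATGGGCGCAA. The template strand is its reverse complement (complement CTTGTGCGGGAAAAACTCCCCCAAAGGTCGACACAGTTCGTCTCATCTAGAGTGTCTACTACCCGCGTT, then reverse).

5'-TTGCGCCCATCATCTGTGAGATCTACTCTGCTTGACACAGCTGGAAACCCCCTCAAAAAGGGCGTGTTC-3'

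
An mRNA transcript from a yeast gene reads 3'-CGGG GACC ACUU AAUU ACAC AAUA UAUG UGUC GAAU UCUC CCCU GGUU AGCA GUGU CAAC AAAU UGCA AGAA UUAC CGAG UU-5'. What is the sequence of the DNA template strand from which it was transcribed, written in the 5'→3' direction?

Written 5'→3' the mRNA is UUGAGCCAUUAAGAACGUUAAACAACUGUGACGAUUGGUCCCCUCUUAAGCUGUGUAUAUAACACAUUAAUUCACCAGGGGC, so the coding DNA strand is TTGAGCCATTAAGAACGTTAAACAACTGTGACGATTGGTCCCCTCTTAAGCTGTGTATATAACACATTAATTCACCAGGGGC. The template is its reverse complement.

5'-GCCCCTGGTGAATTAATGTGTTATATACACAGCTTAAGAGGGGACCAATCGTCACAGTTGTTTAACGTTCTTAATGGCTCAA-3'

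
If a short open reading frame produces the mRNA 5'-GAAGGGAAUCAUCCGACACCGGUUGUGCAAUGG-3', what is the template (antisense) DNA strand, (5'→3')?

5'-CCATTGCACAACCGGTGTCGGATGATTCCCTTC-3'

Replace U with T to get the coding DNA strand: GAAGGGAATCATCCGACACCGGTTGTGCAATGG. The template strand is its reverse complement (complement CTTCCCTTAGTAGGCTGTGGCCAACACGTTACC, then reverse).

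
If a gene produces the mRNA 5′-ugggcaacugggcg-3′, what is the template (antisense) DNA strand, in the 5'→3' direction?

5'-CGCCCAGTTGCCCA-3'

Replace U with T to get the coding DNA strand: TGGGCAACTGGGCG. The template strand is its reverse complement (complement ACCCGTTGACCCGC, then reverse).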